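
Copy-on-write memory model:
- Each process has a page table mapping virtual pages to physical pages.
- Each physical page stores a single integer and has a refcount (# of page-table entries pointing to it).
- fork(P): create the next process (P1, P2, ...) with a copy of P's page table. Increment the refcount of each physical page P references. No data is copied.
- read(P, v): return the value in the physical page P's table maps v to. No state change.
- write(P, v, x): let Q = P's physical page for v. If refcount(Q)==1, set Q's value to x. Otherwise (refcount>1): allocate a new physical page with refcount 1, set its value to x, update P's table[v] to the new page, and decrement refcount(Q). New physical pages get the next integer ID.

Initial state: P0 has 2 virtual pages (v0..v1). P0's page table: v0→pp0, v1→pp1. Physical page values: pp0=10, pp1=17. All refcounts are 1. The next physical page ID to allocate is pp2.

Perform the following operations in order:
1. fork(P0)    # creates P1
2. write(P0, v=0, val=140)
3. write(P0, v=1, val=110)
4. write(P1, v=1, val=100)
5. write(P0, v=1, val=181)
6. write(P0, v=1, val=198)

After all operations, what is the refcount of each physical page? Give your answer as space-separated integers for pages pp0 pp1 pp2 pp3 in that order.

Op 1: fork(P0) -> P1. 2 ppages; refcounts: pp0:2 pp1:2
Op 2: write(P0, v0, 140). refcount(pp0)=2>1 -> COPY to pp2. 3 ppages; refcounts: pp0:1 pp1:2 pp2:1
Op 3: write(P0, v1, 110). refcount(pp1)=2>1 -> COPY to pp3. 4 ppages; refcounts: pp0:1 pp1:1 pp2:1 pp3:1
Op 4: write(P1, v1, 100). refcount(pp1)=1 -> write in place. 4 ppages; refcounts: pp0:1 pp1:1 pp2:1 pp3:1
Op 5: write(P0, v1, 181). refcount(pp3)=1 -> write in place. 4 ppages; refcounts: pp0:1 pp1:1 pp2:1 pp3:1
Op 6: write(P0, v1, 198). refcount(pp3)=1 -> write in place. 4 ppages; refcounts: pp0:1 pp1:1 pp2:1 pp3:1

Answer: 1 1 1 1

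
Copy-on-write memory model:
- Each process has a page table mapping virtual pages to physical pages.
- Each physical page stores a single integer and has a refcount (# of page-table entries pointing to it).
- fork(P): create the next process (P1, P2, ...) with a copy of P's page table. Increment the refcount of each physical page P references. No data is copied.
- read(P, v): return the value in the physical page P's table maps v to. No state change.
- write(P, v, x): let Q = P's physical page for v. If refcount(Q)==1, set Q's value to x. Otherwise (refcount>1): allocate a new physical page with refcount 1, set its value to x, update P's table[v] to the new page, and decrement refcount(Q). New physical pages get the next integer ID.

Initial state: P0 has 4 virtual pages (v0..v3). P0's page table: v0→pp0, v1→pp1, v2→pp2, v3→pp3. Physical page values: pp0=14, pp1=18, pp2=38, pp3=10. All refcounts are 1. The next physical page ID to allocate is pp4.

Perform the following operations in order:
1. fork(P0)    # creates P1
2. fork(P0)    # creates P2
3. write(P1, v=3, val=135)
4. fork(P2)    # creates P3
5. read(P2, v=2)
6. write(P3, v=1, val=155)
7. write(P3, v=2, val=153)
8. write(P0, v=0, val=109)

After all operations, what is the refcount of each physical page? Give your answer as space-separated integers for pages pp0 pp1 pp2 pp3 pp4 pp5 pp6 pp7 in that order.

Op 1: fork(P0) -> P1. 4 ppages; refcounts: pp0:2 pp1:2 pp2:2 pp3:2
Op 2: fork(P0) -> P2. 4 ppages; refcounts: pp0:3 pp1:3 pp2:3 pp3:3
Op 3: write(P1, v3, 135). refcount(pp3)=3>1 -> COPY to pp4. 5 ppages; refcounts: pp0:3 pp1:3 pp2:3 pp3:2 pp4:1
Op 4: fork(P2) -> P3. 5 ppages; refcounts: pp0:4 pp1:4 pp2:4 pp3:3 pp4:1
Op 5: read(P2, v2) -> 38. No state change.
Op 6: write(P3, v1, 155). refcount(pp1)=4>1 -> COPY to pp5. 6 ppages; refcounts: pp0:4 pp1:3 pp2:4 pp3:3 pp4:1 pp5:1
Op 7: write(P3, v2, 153). refcount(pp2)=4>1 -> COPY to pp6. 7 ppages; refcounts: pp0:4 pp1:3 pp2:3 pp3:3 pp4:1 pp5:1 pp6:1
Op 8: write(P0, v0, 109). refcount(pp0)=4>1 -> COPY to pp7. 8 ppages; refcounts: pp0:3 pp1:3 pp2:3 pp3:3 pp4:1 pp5:1 pp6:1 pp7:1

Answer: 3 3 3 3 1 1 1 1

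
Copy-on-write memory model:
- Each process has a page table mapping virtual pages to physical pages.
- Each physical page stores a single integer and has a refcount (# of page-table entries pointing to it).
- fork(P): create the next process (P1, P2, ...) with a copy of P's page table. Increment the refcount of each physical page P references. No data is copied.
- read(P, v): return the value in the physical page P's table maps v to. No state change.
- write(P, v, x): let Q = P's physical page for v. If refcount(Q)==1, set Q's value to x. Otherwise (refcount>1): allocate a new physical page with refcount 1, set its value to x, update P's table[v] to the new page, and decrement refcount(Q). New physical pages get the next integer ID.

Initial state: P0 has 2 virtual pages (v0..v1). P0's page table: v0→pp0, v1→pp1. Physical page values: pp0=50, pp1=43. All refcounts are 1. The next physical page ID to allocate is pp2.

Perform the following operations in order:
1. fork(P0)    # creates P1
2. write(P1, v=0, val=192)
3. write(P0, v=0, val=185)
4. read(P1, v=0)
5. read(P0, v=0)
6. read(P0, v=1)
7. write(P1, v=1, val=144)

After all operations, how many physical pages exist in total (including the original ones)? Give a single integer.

Op 1: fork(P0) -> P1. 2 ppages; refcounts: pp0:2 pp1:2
Op 2: write(P1, v0, 192). refcount(pp0)=2>1 -> COPY to pp2. 3 ppages; refcounts: pp0:1 pp1:2 pp2:1
Op 3: write(P0, v0, 185). refcount(pp0)=1 -> write in place. 3 ppages; refcounts: pp0:1 pp1:2 pp2:1
Op 4: read(P1, v0) -> 192. No state change.
Op 5: read(P0, v0) -> 185. No state change.
Op 6: read(P0, v1) -> 43. No state change.
Op 7: write(P1, v1, 144). refcount(pp1)=2>1 -> COPY to pp3. 4 ppages; refcounts: pp0:1 pp1:1 pp2:1 pp3:1

Answer: 4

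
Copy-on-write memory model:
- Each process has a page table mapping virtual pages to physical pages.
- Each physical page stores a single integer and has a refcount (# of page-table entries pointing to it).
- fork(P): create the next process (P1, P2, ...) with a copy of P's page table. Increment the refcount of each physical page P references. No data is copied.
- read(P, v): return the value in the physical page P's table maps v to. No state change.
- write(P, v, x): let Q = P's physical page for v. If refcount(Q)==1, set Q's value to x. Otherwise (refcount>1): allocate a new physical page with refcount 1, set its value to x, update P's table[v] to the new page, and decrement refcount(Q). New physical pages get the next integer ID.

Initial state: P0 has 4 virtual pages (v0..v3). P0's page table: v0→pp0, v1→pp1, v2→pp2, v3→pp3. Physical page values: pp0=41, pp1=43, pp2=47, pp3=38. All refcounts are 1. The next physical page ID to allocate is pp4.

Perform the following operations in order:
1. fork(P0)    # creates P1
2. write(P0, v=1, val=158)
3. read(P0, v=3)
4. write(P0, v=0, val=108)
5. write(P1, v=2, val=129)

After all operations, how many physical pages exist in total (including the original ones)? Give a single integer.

Op 1: fork(P0) -> P1. 4 ppages; refcounts: pp0:2 pp1:2 pp2:2 pp3:2
Op 2: write(P0, v1, 158). refcount(pp1)=2>1 -> COPY to pp4. 5 ppages; refcounts: pp0:2 pp1:1 pp2:2 pp3:2 pp4:1
Op 3: read(P0, v3) -> 38. No state change.
Op 4: write(P0, v0, 108). refcount(pp0)=2>1 -> COPY to pp5. 6 ppages; refcounts: pp0:1 pp1:1 pp2:2 pp3:2 pp4:1 pp5:1
Op 5: write(P1, v2, 129). refcount(pp2)=2>1 -> COPY to pp6. 7 ppages; refcounts: pp0:1 pp1:1 pp2:1 pp3:2 pp4:1 pp5:1 pp6:1

Answer: 7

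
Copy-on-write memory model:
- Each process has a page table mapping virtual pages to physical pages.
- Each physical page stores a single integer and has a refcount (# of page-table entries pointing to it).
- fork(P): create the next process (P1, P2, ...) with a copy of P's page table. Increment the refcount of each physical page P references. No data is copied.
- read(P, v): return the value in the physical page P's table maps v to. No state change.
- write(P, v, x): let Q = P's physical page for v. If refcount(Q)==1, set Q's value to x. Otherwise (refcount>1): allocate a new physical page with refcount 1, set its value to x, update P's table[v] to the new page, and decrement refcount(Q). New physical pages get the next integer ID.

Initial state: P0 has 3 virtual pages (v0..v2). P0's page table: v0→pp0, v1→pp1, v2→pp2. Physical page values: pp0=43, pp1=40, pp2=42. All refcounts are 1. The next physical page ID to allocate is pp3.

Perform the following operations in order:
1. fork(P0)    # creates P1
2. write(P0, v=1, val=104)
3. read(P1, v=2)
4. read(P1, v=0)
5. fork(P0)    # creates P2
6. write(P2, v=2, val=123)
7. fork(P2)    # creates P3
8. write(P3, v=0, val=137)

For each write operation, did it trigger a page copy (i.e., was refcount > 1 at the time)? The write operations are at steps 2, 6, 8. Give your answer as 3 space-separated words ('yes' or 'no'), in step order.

Op 1: fork(P0) -> P1. 3 ppages; refcounts: pp0:2 pp1:2 pp2:2
Op 2: write(P0, v1, 104). refcount(pp1)=2>1 -> COPY to pp3. 4 ppages; refcounts: pp0:2 pp1:1 pp2:2 pp3:1
Op 3: read(P1, v2) -> 42. No state change.
Op 4: read(P1, v0) -> 43. No state change.
Op 5: fork(P0) -> P2. 4 ppages; refcounts: pp0:3 pp1:1 pp2:3 pp3:2
Op 6: write(P2, v2, 123). refcount(pp2)=3>1 -> COPY to pp4. 5 ppages; refcounts: pp0:3 pp1:1 pp2:2 pp3:2 pp4:1
Op 7: fork(P2) -> P3. 5 ppages; refcounts: pp0:4 pp1:1 pp2:2 pp3:3 pp4:2
Op 8: write(P3, v0, 137). refcount(pp0)=4>1 -> COPY to pp5. 6 ppages; refcounts: pp0:3 pp1:1 pp2:2 pp3:3 pp4:2 pp5:1

yes yes yes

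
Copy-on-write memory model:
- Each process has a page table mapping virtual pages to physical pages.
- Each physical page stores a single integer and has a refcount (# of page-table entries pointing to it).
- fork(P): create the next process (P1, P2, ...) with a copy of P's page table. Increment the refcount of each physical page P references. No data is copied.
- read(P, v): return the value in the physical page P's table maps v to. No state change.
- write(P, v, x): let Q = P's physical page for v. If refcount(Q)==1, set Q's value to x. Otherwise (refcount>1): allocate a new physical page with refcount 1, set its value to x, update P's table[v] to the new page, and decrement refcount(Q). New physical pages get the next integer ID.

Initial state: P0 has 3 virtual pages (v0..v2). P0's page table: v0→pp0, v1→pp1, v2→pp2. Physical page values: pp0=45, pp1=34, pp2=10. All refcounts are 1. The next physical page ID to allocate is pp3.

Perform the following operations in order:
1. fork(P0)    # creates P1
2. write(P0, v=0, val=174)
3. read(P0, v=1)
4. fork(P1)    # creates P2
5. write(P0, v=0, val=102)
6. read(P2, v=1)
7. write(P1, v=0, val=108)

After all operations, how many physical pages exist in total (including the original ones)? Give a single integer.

Answer: 5

Derivation:
Op 1: fork(P0) -> P1. 3 ppages; refcounts: pp0:2 pp1:2 pp2:2
Op 2: write(P0, v0, 174). refcount(pp0)=2>1 -> COPY to pp3. 4 ppages; refcounts: pp0:1 pp1:2 pp2:2 pp3:1
Op 3: read(P0, v1) -> 34. No state change.
Op 4: fork(P1) -> P2. 4 ppages; refcounts: pp0:2 pp1:3 pp2:3 pp3:1
Op 5: write(P0, v0, 102). refcount(pp3)=1 -> write in place. 4 ppages; refcounts: pp0:2 pp1:3 pp2:3 pp3:1
Op 6: read(P2, v1) -> 34. No state change.
Op 7: write(P1, v0, 108). refcount(pp0)=2>1 -> COPY to pp4. 5 ppages; refcounts: pp0:1 pp1:3 pp2:3 pp3:1 pp4:1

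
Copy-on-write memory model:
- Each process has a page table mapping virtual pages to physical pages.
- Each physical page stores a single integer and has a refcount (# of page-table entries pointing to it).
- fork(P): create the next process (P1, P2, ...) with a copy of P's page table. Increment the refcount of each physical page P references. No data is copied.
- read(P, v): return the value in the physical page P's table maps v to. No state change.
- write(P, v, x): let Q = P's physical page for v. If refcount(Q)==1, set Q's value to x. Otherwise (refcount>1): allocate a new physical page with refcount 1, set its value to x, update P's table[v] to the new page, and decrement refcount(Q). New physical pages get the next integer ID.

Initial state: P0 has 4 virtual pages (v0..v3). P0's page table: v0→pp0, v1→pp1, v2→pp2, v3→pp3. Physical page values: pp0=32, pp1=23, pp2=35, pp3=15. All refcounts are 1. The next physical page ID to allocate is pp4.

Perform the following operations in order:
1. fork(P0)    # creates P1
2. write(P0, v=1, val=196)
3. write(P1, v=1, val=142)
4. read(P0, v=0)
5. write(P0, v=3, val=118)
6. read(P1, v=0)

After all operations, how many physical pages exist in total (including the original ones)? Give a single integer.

Op 1: fork(P0) -> P1. 4 ppages; refcounts: pp0:2 pp1:2 pp2:2 pp3:2
Op 2: write(P0, v1, 196). refcount(pp1)=2>1 -> COPY to pp4. 5 ppages; refcounts: pp0:2 pp1:1 pp2:2 pp3:2 pp4:1
Op 3: write(P1, v1, 142). refcount(pp1)=1 -> write in place. 5 ppages; refcounts: pp0:2 pp1:1 pp2:2 pp3:2 pp4:1
Op 4: read(P0, v0) -> 32. No state change.
Op 5: write(P0, v3, 118). refcount(pp3)=2>1 -> COPY to pp5. 6 ppages; refcounts: pp0:2 pp1:1 pp2:2 pp3:1 pp4:1 pp5:1
Op 6: read(P1, v0) -> 32. No state change.

Answer: 6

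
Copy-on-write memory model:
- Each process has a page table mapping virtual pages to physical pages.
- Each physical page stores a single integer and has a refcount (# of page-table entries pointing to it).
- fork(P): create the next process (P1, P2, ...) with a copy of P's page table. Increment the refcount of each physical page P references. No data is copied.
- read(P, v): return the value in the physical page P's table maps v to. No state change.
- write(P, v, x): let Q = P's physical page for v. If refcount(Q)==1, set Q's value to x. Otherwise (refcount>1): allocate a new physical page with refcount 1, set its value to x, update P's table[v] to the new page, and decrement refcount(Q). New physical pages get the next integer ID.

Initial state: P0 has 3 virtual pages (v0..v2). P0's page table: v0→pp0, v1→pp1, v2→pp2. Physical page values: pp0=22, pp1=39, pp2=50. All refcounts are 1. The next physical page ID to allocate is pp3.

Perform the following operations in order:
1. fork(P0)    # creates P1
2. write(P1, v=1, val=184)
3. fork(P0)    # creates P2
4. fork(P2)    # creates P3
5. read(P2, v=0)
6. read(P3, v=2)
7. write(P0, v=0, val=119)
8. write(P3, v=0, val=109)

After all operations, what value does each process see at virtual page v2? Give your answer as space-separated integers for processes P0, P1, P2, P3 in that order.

Op 1: fork(P0) -> P1. 3 ppages; refcounts: pp0:2 pp1:2 pp2:2
Op 2: write(P1, v1, 184). refcount(pp1)=2>1 -> COPY to pp3. 4 ppages; refcounts: pp0:2 pp1:1 pp2:2 pp3:1
Op 3: fork(P0) -> P2. 4 ppages; refcounts: pp0:3 pp1:2 pp2:3 pp3:1
Op 4: fork(P2) -> P3. 4 ppages; refcounts: pp0:4 pp1:3 pp2:4 pp3:1
Op 5: read(P2, v0) -> 22. No state change.
Op 6: read(P3, v2) -> 50. No state change.
Op 7: write(P0, v0, 119). refcount(pp0)=4>1 -> COPY to pp4. 5 ppages; refcounts: pp0:3 pp1:3 pp2:4 pp3:1 pp4:1
Op 8: write(P3, v0, 109). refcount(pp0)=3>1 -> COPY to pp5. 6 ppages; refcounts: pp0:2 pp1:3 pp2:4 pp3:1 pp4:1 pp5:1
P0: v2 -> pp2 = 50
P1: v2 -> pp2 = 50
P2: v2 -> pp2 = 50
P3: v2 -> pp2 = 50

Answer: 50 50 50 50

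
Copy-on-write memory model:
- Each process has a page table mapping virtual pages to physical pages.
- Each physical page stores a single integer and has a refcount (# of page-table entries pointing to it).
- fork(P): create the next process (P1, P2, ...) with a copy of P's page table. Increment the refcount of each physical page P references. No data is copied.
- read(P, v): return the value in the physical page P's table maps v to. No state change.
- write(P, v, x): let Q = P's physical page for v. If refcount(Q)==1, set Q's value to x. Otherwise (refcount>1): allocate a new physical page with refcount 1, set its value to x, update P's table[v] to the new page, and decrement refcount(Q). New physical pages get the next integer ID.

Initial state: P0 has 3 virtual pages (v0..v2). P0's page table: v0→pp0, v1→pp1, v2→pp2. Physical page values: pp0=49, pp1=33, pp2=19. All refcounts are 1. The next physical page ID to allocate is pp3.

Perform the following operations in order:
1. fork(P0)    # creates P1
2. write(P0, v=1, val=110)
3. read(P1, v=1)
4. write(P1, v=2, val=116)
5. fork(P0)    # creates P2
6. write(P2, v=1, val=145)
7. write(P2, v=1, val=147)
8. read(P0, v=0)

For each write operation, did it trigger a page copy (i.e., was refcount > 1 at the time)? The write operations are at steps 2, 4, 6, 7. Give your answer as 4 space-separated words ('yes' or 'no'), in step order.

Op 1: fork(P0) -> P1. 3 ppages; refcounts: pp0:2 pp1:2 pp2:2
Op 2: write(P0, v1, 110). refcount(pp1)=2>1 -> COPY to pp3. 4 ppages; refcounts: pp0:2 pp1:1 pp2:2 pp3:1
Op 3: read(P1, v1) -> 33. No state change.
Op 4: write(P1, v2, 116). refcount(pp2)=2>1 -> COPY to pp4. 5 ppages; refcounts: pp0:2 pp1:1 pp2:1 pp3:1 pp4:1
Op 5: fork(P0) -> P2. 5 ppages; refcounts: pp0:3 pp1:1 pp2:2 pp3:2 pp4:1
Op 6: write(P2, v1, 145). refcount(pp3)=2>1 -> COPY to pp5. 6 ppages; refcounts: pp0:3 pp1:1 pp2:2 pp3:1 pp4:1 pp5:1
Op 7: write(P2, v1, 147). refcount(pp5)=1 -> write in place. 6 ppages; refcounts: pp0:3 pp1:1 pp2:2 pp3:1 pp4:1 pp5:1
Op 8: read(P0, v0) -> 49. No state change.

yes yes yes no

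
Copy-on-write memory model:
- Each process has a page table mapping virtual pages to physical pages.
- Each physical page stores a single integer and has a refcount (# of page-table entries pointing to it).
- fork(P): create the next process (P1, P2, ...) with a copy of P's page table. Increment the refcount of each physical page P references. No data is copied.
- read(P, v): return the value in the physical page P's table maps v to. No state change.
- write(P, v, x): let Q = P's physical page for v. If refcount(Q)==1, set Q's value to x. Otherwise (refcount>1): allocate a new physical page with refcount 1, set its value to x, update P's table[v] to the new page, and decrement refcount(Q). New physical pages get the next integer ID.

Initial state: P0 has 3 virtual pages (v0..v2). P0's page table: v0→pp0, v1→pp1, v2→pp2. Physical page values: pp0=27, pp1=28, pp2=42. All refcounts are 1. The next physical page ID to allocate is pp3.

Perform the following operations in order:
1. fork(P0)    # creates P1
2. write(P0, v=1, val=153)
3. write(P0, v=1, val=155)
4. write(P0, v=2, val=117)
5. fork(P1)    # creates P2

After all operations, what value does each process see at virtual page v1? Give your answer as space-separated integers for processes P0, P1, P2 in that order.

Answer: 155 28 28

Derivation:
Op 1: fork(P0) -> P1. 3 ppages; refcounts: pp0:2 pp1:2 pp2:2
Op 2: write(P0, v1, 153). refcount(pp1)=2>1 -> COPY to pp3. 4 ppages; refcounts: pp0:2 pp1:1 pp2:2 pp3:1
Op 3: write(P0, v1, 155). refcount(pp3)=1 -> write in place. 4 ppages; refcounts: pp0:2 pp1:1 pp2:2 pp3:1
Op 4: write(P0, v2, 117). refcount(pp2)=2>1 -> COPY to pp4. 5 ppages; refcounts: pp0:2 pp1:1 pp2:1 pp3:1 pp4:1
Op 5: fork(P1) -> P2. 5 ppages; refcounts: pp0:3 pp1:2 pp2:2 pp3:1 pp4:1
P0: v1 -> pp3 = 155
P1: v1 -> pp1 = 28
P2: v1 -> pp1 = 28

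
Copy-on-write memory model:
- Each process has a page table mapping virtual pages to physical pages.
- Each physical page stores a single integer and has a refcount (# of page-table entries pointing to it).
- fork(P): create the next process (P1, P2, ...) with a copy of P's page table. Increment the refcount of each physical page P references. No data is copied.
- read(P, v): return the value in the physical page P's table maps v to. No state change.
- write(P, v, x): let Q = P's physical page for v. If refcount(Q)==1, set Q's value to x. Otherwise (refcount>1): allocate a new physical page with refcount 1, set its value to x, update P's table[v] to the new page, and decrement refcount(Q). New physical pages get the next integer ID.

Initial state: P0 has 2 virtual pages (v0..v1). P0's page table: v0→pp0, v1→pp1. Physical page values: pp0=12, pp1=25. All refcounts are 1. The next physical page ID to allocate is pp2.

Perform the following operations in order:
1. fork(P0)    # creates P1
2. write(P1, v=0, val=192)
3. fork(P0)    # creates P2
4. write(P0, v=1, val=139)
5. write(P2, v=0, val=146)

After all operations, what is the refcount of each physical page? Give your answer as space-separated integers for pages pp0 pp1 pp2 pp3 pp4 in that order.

Answer: 1 2 1 1 1

Derivation:
Op 1: fork(P0) -> P1. 2 ppages; refcounts: pp0:2 pp1:2
Op 2: write(P1, v0, 192). refcount(pp0)=2>1 -> COPY to pp2. 3 ppages; refcounts: pp0:1 pp1:2 pp2:1
Op 3: fork(P0) -> P2. 3 ppages; refcounts: pp0:2 pp1:3 pp2:1
Op 4: write(P0, v1, 139). refcount(pp1)=3>1 -> COPY to pp3. 4 ppages; refcounts: pp0:2 pp1:2 pp2:1 pp3:1
Op 5: write(P2, v0, 146). refcount(pp0)=2>1 -> COPY to pp4. 5 ppages; refcounts: pp0:1 pp1:2 pp2:1 pp3:1 pp4:1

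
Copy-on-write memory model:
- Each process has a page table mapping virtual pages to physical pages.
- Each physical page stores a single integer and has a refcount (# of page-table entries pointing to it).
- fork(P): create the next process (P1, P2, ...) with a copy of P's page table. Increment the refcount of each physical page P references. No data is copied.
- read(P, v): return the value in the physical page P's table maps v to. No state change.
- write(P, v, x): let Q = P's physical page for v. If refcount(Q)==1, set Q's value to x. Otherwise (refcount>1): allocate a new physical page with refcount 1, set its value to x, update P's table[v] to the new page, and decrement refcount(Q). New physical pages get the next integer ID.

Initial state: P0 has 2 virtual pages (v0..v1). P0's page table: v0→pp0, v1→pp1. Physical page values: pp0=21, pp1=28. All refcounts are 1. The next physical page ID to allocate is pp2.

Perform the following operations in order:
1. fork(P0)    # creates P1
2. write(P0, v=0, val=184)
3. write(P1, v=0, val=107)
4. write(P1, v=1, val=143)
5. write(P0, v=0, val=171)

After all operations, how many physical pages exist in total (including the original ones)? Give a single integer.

Answer: 4

Derivation:
Op 1: fork(P0) -> P1. 2 ppages; refcounts: pp0:2 pp1:2
Op 2: write(P0, v0, 184). refcount(pp0)=2>1 -> COPY to pp2. 3 ppages; refcounts: pp0:1 pp1:2 pp2:1
Op 3: write(P1, v0, 107). refcount(pp0)=1 -> write in place. 3 ppages; refcounts: pp0:1 pp1:2 pp2:1
Op 4: write(P1, v1, 143). refcount(pp1)=2>1 -> COPY to pp3. 4 ppages; refcounts: pp0:1 pp1:1 pp2:1 pp3:1
Op 5: write(P0, v0, 171). refcount(pp2)=1 -> write in place. 4 ppages; refcounts: pp0:1 pp1:1 pp2:1 pp3:1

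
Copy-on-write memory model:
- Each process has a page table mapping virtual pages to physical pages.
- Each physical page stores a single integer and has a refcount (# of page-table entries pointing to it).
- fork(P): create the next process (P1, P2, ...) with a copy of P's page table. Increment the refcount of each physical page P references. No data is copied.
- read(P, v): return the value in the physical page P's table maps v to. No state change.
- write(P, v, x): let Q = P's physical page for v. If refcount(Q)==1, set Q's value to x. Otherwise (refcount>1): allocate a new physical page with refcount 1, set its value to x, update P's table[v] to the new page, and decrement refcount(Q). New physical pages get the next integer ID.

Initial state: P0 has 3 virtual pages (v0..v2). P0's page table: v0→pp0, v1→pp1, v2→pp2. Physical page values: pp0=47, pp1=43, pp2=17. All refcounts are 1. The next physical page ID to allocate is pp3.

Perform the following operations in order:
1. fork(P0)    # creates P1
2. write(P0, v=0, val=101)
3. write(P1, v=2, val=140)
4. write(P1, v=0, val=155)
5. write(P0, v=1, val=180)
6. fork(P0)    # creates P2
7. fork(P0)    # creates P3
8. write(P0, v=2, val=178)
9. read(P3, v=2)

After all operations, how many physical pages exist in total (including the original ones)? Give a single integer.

Op 1: fork(P0) -> P1. 3 ppages; refcounts: pp0:2 pp1:2 pp2:2
Op 2: write(P0, v0, 101). refcount(pp0)=2>1 -> COPY to pp3. 4 ppages; refcounts: pp0:1 pp1:2 pp2:2 pp3:1
Op 3: write(P1, v2, 140). refcount(pp2)=2>1 -> COPY to pp4. 5 ppages; refcounts: pp0:1 pp1:2 pp2:1 pp3:1 pp4:1
Op 4: write(P1, v0, 155). refcount(pp0)=1 -> write in place. 5 ppages; refcounts: pp0:1 pp1:2 pp2:1 pp3:1 pp4:1
Op 5: write(P0, v1, 180). refcount(pp1)=2>1 -> COPY to pp5. 6 ppages; refcounts: pp0:1 pp1:1 pp2:1 pp3:1 pp4:1 pp5:1
Op 6: fork(P0) -> P2. 6 ppages; refcounts: pp0:1 pp1:1 pp2:2 pp3:2 pp4:1 pp5:2
Op 7: fork(P0) -> P3. 6 ppages; refcounts: pp0:1 pp1:1 pp2:3 pp3:3 pp4:1 pp5:3
Op 8: write(P0, v2, 178). refcount(pp2)=3>1 -> COPY to pp6. 7 ppages; refcounts: pp0:1 pp1:1 pp2:2 pp3:3 pp4:1 pp5:3 pp6:1
Op 9: read(P3, v2) -> 17. No state change.

Answer: 7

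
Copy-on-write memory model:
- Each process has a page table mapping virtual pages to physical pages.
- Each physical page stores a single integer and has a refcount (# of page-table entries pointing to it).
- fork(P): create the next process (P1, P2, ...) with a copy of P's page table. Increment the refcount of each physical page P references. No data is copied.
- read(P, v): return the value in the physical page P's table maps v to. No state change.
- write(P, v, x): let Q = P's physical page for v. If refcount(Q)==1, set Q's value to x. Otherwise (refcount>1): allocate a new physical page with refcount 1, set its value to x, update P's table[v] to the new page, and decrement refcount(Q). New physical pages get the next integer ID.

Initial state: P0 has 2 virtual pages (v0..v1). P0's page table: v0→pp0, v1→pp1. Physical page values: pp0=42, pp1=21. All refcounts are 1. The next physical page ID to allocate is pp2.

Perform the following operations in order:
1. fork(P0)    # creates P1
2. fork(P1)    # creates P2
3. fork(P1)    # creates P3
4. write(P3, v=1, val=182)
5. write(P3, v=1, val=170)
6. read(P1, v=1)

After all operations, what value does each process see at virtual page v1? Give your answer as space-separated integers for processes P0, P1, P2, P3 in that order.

Answer: 21 21 21 170

Derivation:
Op 1: fork(P0) -> P1. 2 ppages; refcounts: pp0:2 pp1:2
Op 2: fork(P1) -> P2. 2 ppages; refcounts: pp0:3 pp1:3
Op 3: fork(P1) -> P3. 2 ppages; refcounts: pp0:4 pp1:4
Op 4: write(P3, v1, 182). refcount(pp1)=4>1 -> COPY to pp2. 3 ppages; refcounts: pp0:4 pp1:3 pp2:1
Op 5: write(P3, v1, 170). refcount(pp2)=1 -> write in place. 3 ppages; refcounts: pp0:4 pp1:3 pp2:1
Op 6: read(P1, v1) -> 21. No state change.
P0: v1 -> pp1 = 21
P1: v1 -> pp1 = 21
P2: v1 -> pp1 = 21
P3: v1 -> pp2 = 170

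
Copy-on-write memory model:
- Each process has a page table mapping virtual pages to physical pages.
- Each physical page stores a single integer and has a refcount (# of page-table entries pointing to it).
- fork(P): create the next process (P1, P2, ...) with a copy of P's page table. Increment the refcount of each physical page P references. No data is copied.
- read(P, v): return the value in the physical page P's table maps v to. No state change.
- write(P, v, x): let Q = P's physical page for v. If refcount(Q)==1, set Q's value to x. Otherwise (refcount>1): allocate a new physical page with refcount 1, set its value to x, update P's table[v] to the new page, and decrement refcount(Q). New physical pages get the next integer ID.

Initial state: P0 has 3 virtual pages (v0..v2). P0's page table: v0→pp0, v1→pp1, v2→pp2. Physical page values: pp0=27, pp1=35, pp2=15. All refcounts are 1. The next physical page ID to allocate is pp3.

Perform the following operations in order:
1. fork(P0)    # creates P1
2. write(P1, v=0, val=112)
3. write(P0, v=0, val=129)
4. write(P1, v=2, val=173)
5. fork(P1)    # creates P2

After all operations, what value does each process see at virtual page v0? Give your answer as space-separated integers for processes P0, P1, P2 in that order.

Op 1: fork(P0) -> P1. 3 ppages; refcounts: pp0:2 pp1:2 pp2:2
Op 2: write(P1, v0, 112). refcount(pp0)=2>1 -> COPY to pp3. 4 ppages; refcounts: pp0:1 pp1:2 pp2:2 pp3:1
Op 3: write(P0, v0, 129). refcount(pp0)=1 -> write in place. 4 ppages; refcounts: pp0:1 pp1:2 pp2:2 pp3:1
Op 4: write(P1, v2, 173). refcount(pp2)=2>1 -> COPY to pp4. 5 ppages; refcounts: pp0:1 pp1:2 pp2:1 pp3:1 pp4:1
Op 5: fork(P1) -> P2. 5 ppages; refcounts: pp0:1 pp1:3 pp2:1 pp3:2 pp4:2
P0: v0 -> pp0 = 129
P1: v0 -> pp3 = 112
P2: v0 -> pp3 = 112

Answer: 129 112 112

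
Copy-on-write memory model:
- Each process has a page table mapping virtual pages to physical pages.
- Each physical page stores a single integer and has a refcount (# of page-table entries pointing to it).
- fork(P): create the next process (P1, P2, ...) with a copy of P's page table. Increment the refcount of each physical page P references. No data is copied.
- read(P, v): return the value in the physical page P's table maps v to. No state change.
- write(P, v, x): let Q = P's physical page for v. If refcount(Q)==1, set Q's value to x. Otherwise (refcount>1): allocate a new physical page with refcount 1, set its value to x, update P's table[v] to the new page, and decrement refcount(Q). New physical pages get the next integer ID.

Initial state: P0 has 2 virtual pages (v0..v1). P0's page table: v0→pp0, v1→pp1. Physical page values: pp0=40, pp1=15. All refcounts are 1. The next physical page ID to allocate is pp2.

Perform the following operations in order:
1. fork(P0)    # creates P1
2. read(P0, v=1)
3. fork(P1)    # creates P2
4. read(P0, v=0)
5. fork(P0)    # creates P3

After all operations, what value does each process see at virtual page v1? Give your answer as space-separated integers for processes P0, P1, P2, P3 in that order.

Op 1: fork(P0) -> P1. 2 ppages; refcounts: pp0:2 pp1:2
Op 2: read(P0, v1) -> 15. No state change.
Op 3: fork(P1) -> P2. 2 ppages; refcounts: pp0:3 pp1:3
Op 4: read(P0, v0) -> 40. No state change.
Op 5: fork(P0) -> P3. 2 ppages; refcounts: pp0:4 pp1:4
P0: v1 -> pp1 = 15
P1: v1 -> pp1 = 15
P2: v1 -> pp1 = 15
P3: v1 -> pp1 = 15

Answer: 15 15 15 15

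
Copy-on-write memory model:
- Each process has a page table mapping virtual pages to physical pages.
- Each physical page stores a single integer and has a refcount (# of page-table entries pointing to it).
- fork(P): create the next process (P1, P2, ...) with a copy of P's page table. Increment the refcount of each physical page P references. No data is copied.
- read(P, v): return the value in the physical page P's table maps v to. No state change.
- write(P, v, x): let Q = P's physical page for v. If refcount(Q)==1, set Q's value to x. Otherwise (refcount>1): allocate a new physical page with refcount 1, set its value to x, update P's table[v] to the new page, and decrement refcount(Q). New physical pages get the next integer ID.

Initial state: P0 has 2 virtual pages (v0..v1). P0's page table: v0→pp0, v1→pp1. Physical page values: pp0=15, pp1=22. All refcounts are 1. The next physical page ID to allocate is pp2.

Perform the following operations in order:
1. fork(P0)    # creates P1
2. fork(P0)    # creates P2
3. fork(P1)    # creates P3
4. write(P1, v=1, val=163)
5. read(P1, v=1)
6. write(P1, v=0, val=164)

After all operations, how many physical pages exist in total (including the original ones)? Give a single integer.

Op 1: fork(P0) -> P1. 2 ppages; refcounts: pp0:2 pp1:2
Op 2: fork(P0) -> P2. 2 ppages; refcounts: pp0:3 pp1:3
Op 3: fork(P1) -> P3. 2 ppages; refcounts: pp0:4 pp1:4
Op 4: write(P1, v1, 163). refcount(pp1)=4>1 -> COPY to pp2. 3 ppages; refcounts: pp0:4 pp1:3 pp2:1
Op 5: read(P1, v1) -> 163. No state change.
Op 6: write(P1, v0, 164). refcount(pp0)=4>1 -> COPY to pp3. 4 ppages; refcounts: pp0:3 pp1:3 pp2:1 pp3:1

Answer: 4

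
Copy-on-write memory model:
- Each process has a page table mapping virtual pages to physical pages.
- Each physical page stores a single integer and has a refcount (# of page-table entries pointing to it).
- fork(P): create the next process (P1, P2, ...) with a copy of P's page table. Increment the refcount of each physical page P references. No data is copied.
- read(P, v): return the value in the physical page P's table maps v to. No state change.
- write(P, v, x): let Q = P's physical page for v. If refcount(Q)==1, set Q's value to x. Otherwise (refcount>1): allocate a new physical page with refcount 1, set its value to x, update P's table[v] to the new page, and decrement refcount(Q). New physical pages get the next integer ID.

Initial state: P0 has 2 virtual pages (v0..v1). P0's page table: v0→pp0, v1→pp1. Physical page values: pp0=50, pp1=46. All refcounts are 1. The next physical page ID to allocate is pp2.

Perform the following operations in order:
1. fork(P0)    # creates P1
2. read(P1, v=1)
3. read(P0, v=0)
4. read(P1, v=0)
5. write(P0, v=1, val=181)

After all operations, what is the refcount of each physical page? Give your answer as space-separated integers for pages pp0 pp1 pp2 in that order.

Op 1: fork(P0) -> P1. 2 ppages; refcounts: pp0:2 pp1:2
Op 2: read(P1, v1) -> 46. No state change.
Op 3: read(P0, v0) -> 50. No state change.
Op 4: read(P1, v0) -> 50. No state change.
Op 5: write(P0, v1, 181). refcount(pp1)=2>1 -> COPY to pp2. 3 ppages; refcounts: pp0:2 pp1:1 pp2:1

Answer: 2 1 1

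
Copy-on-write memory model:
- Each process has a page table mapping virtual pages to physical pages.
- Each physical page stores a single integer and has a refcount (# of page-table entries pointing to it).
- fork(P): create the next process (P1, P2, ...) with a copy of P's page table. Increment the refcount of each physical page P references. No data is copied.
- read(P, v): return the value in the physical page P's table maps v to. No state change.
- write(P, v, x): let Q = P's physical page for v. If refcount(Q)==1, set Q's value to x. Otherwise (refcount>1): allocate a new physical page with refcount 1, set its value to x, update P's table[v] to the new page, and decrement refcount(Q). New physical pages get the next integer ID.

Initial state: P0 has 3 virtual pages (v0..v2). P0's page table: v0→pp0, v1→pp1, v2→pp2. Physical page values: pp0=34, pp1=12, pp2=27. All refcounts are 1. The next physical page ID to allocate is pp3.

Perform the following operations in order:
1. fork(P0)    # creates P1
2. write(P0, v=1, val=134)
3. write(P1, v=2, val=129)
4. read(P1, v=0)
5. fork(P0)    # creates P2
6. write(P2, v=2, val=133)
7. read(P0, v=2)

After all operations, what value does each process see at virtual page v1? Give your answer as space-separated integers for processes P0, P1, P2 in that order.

Op 1: fork(P0) -> P1. 3 ppages; refcounts: pp0:2 pp1:2 pp2:2
Op 2: write(P0, v1, 134). refcount(pp1)=2>1 -> COPY to pp3. 4 ppages; refcounts: pp0:2 pp1:1 pp2:2 pp3:1
Op 3: write(P1, v2, 129). refcount(pp2)=2>1 -> COPY to pp4. 5 ppages; refcounts: pp0:2 pp1:1 pp2:1 pp3:1 pp4:1
Op 4: read(P1, v0) -> 34. No state change.
Op 5: fork(P0) -> P2. 5 ppages; refcounts: pp0:3 pp1:1 pp2:2 pp3:2 pp4:1
Op 6: write(P2, v2, 133). refcount(pp2)=2>1 -> COPY to pp5. 6 ppages; refcounts: pp0:3 pp1:1 pp2:1 pp3:2 pp4:1 pp5:1
Op 7: read(P0, v2) -> 27. No state change.
P0: v1 -> pp3 = 134
P1: v1 -> pp1 = 12
P2: v1 -> pp3 = 134

Answer: 134 12 134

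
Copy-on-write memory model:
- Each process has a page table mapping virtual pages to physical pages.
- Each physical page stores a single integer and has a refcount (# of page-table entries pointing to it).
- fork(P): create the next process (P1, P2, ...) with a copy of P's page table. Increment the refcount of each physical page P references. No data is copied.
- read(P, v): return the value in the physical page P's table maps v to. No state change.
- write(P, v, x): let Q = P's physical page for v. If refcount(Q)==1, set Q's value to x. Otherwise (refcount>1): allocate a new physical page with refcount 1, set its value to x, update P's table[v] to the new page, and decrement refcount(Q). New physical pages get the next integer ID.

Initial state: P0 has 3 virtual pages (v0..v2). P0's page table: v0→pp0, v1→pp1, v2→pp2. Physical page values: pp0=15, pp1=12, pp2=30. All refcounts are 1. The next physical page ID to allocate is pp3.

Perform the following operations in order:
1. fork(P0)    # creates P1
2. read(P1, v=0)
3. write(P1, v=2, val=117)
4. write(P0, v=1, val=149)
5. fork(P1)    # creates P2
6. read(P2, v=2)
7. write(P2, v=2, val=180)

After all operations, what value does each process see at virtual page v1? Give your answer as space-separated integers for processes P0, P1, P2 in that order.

Op 1: fork(P0) -> P1. 3 ppages; refcounts: pp0:2 pp1:2 pp2:2
Op 2: read(P1, v0) -> 15. No state change.
Op 3: write(P1, v2, 117). refcount(pp2)=2>1 -> COPY to pp3. 4 ppages; refcounts: pp0:2 pp1:2 pp2:1 pp3:1
Op 4: write(P0, v1, 149). refcount(pp1)=2>1 -> COPY to pp4. 5 ppages; refcounts: pp0:2 pp1:1 pp2:1 pp3:1 pp4:1
Op 5: fork(P1) -> P2. 5 ppages; refcounts: pp0:3 pp1:2 pp2:1 pp3:2 pp4:1
Op 6: read(P2, v2) -> 117. No state change.
Op 7: write(P2, v2, 180). refcount(pp3)=2>1 -> COPY to pp5. 6 ppages; refcounts: pp0:3 pp1:2 pp2:1 pp3:1 pp4:1 pp5:1
P0: v1 -> pp4 = 149
P1: v1 -> pp1 = 12
P2: v1 -> pp1 = 12

Answer: 149 12 12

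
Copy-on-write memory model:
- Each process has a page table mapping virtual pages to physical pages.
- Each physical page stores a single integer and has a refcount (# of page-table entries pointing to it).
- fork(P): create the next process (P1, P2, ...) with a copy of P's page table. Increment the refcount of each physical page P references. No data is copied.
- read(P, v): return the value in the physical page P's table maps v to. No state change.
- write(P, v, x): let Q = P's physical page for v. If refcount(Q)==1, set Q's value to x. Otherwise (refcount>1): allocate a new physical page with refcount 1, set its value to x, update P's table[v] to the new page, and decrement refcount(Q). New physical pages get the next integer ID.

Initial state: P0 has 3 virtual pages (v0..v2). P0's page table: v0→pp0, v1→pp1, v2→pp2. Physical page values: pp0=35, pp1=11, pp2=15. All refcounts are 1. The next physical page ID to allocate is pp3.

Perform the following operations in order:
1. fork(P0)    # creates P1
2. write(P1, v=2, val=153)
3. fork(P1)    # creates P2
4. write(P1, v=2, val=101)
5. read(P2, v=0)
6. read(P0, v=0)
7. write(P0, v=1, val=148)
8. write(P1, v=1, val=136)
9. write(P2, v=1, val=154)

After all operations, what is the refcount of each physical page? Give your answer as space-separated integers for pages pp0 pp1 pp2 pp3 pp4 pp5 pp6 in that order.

Op 1: fork(P0) -> P1. 3 ppages; refcounts: pp0:2 pp1:2 pp2:2
Op 2: write(P1, v2, 153). refcount(pp2)=2>1 -> COPY to pp3. 4 ppages; refcounts: pp0:2 pp1:2 pp2:1 pp3:1
Op 3: fork(P1) -> P2. 4 ppages; refcounts: pp0:3 pp1:3 pp2:1 pp3:2
Op 4: write(P1, v2, 101). refcount(pp3)=2>1 -> COPY to pp4. 5 ppages; refcounts: pp0:3 pp1:3 pp2:1 pp3:1 pp4:1
Op 5: read(P2, v0) -> 35. No state change.
Op 6: read(P0, v0) -> 35. No state change.
Op 7: write(P0, v1, 148). refcount(pp1)=3>1 -> COPY to pp5. 6 ppages; refcounts: pp0:3 pp1:2 pp2:1 pp3:1 pp4:1 pp5:1
Op 8: write(P1, v1, 136). refcount(pp1)=2>1 -> COPY to pp6. 7 ppages; refcounts: pp0:3 pp1:1 pp2:1 pp3:1 pp4:1 pp5:1 pp6:1
Op 9: write(P2, v1, 154). refcount(pp1)=1 -> write in place. 7 ppages; refcounts: pp0:3 pp1:1 pp2:1 pp3:1 pp4:1 pp5:1 pp6:1

Answer: 3 1 1 1 1 1 1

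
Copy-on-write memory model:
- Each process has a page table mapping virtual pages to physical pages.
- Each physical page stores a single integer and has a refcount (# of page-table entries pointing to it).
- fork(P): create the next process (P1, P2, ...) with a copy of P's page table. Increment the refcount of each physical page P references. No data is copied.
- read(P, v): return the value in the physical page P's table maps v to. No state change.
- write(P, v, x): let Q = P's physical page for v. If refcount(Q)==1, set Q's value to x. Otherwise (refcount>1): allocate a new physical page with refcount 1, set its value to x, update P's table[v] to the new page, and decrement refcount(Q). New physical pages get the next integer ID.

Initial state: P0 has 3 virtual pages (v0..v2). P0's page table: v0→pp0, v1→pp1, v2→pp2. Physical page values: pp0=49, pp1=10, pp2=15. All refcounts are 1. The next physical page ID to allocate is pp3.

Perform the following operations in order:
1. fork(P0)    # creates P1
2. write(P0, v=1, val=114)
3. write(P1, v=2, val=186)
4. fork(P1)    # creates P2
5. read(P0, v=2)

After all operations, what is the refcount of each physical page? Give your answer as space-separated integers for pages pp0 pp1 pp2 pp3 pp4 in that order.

Answer: 3 2 1 1 2

Derivation:
Op 1: fork(P0) -> P1. 3 ppages; refcounts: pp0:2 pp1:2 pp2:2
Op 2: write(P0, v1, 114). refcount(pp1)=2>1 -> COPY to pp3. 4 ppages; refcounts: pp0:2 pp1:1 pp2:2 pp3:1
Op 3: write(P1, v2, 186). refcount(pp2)=2>1 -> COPY to pp4. 5 ppages; refcounts: pp0:2 pp1:1 pp2:1 pp3:1 pp4:1
Op 4: fork(P1) -> P2. 5 ppages; refcounts: pp0:3 pp1:2 pp2:1 pp3:1 pp4:2
Op 5: read(P0, v2) -> 15. No state change.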